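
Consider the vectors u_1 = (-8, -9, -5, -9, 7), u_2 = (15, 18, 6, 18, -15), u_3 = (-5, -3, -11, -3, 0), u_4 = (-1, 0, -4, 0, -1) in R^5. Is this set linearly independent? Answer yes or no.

Form the matrix with these vectors as rows and row reduce.
R2 ← R2 + (15/8)·R1: [0, 9/8, -27/8, 9/8, -15/8]
R3 ← R3 − (5/8)·R1: [0, 21/8, -63/8, 21/8, -35/8]
R4 ← R4 − (1/8)·R1: [0, 9/8, -27/8, 9/8, -15/8]
R3 ← R3 − (7/3)·R2: [0, 0, 0, 0, 0]
R4 ← R4 − R2: [0, 0, 0, 0, 0]
2 nonzero rows, so the 4 vectors span a space of dimension 2.
Since 2 < 4, the vectors are linearly dependent.

no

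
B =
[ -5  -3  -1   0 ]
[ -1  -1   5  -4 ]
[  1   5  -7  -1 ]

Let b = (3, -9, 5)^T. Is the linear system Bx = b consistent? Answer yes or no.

yes

Row reduce the augmented matrix [B | b].
R2 ← R2 − (1/5)·R1: [0, -2/5, 26/5, -4, -48/5]
R3 ← R3 + (1/5)·R1: [0, 22/5, -36/5, -1, 28/5]
R3 ← R3 + (11)·R2: [0, 0, 50, -45, -100]
The echelon form has 3 nonzero rows, and every pivot lies in the first 4 columns, so rank(B) = rank([B|b]) = 3.
The system is consistent.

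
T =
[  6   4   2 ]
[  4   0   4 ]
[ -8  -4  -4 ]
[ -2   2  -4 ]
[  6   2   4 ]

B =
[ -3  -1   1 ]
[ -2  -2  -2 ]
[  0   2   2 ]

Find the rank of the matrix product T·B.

2

First compute TB:
[[-26, -10,   2],
 [-12,   4,  12],
 [ 32,   8,  -8],
 [  2, -10, -14],
 [-22,  -2,  10]]
Now row reduce the product.
R2 ← R2 − (6/13)·R1: [0, 112/13, 144/13]
R3 ← R3 + (16/13)·R1: [0, -56/13, -72/13]
R4 ← R4 + (1/13)·R1: [0, -140/13, -180/13]
R5 ← R5 − (11/13)·R1: [0, 84/13, 108/13]
R3 ← R3 + (1/2)·R2: [0, 0, 0]
R4 ← R4 + (5/4)·R2: [0, 0, 0]
R5 ← R5 − (3/4)·R2: [0, 0, 0]
2 nonzero rows, so rank(TB) = 2.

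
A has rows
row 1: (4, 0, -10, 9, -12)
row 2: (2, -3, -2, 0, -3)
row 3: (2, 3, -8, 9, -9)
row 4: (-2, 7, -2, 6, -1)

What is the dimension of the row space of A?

2

Row reduce to echelon form.
R2 ← R2 − (1/2)·R1: [0, -3, 3, -9/2, 3]
R3 ← R3 − (1/2)·R1: [0, 3, -3, 9/2, -3]
R4 ← R4 + (1/2)·R1: [0, 7, -7, 21/2, -7]
R3 ← R3 + R2: [0, 0, 0, 0, 0]
R4 ← R4 + (7/3)·R2: [0, 0, 0, 0, 0]
Echelon form has 2 nonzero rows, so rank(A) = 2.
The row space has dimension equal to the rank: 2.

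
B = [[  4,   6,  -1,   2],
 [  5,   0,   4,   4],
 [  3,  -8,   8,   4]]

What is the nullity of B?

2

Row reduce to echelon form.
R2 ← R2 − (5/4)·R1: [0, -15/2, 21/4, 3/2]
R3 ← R3 − (3/4)·R1: [0, -25/2, 35/4, 5/2]
R3 ← R3 − (5/3)·R2: [0, 0, 0, 0]
2 nonzero rows, so rank(B) = 2.
B has 4 columns; by rank–nullity, nullity = 4 − 2 = 2.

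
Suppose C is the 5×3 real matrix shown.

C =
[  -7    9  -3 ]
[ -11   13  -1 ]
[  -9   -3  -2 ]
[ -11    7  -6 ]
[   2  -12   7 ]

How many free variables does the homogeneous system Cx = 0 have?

0

Row reduce to echelon form.
R2 ← R2 − (11/7)·R1: [0, -8/7, 26/7]
R3 ← R3 − (9/7)·R1: [0, -102/7, 13/7]
R4 ← R4 − (11/7)·R1: [0, -50/7, -9/7]
R5 ← R5 + (2/7)·R1: [0, -66/7, 43/7]
R3 ← R3 − (51/4)·R2: [0, 0, -91/2]
R4 ← R4 − (25/4)·R2: [0, 0, -49/2]
R5 ← R5 − (33/4)·R2: [0, 0, -49/2]
R4 ← R4 − (7/13)·R3: [0, 0, 0]
R5 ← R5 − (7/13)·R3: [0, 0, 0]
3 nonzero rows, so rank(C) = 3.
C has 3 columns; by rank–nullity, nullity = 3 − 3 = 0.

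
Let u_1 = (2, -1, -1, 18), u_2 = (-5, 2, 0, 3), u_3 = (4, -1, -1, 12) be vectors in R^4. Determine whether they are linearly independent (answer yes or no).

yes

Form the matrix with these vectors as rows and row reduce.
R2 ← R2 + (5/2)·R1: [0, -1/2, -5/2, 48]
R3 ← R3 − (2)·R1: [0, 1, 1, -24]
R3 ← R3 + (2)·R2: [0, 0, -4, 72]
3 nonzero rows, so the 3 vectors span a space of dimension 3.
Since 3 = 3, the vectors are linearly independent.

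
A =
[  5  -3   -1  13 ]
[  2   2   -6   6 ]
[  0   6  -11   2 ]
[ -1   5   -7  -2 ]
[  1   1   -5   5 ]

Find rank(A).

3

Row reduce to echelon form.
R2 ← R2 − (2/5)·R1: [0, 16/5, -28/5, 4/5]
R4 ← R4 + (1/5)·R1: [0, 22/5, -36/5, 3/5]
R5 ← R5 − (1/5)·R1: [0, 8/5, -24/5, 12/5]
R3 ← R3 − (15/8)·R2: [0, 0, -1/2, 1/2]
R4 ← R4 − (11/8)·R2: [0, 0, 1/2, -1/2]
R5 ← R5 − (1/2)·R2: [0, 0, -2, 2]
R4 ← R4 + R3: [0, 0, 0, 0]
R5 ← R5 − (4)·R3: [0, 0, 0, 0]
Echelon form has 3 nonzero rows, so rank(A) = 3.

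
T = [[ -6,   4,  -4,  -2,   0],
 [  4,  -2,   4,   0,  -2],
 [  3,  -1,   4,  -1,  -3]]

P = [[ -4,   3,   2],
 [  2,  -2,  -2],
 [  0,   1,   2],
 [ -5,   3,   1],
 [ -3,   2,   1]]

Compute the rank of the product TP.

2

First compute TP:
[[ 42, -36, -30],
 [-14,  16,  18],
 [  0,   6,  12]]
Now row reduce the product.
R2 ← R2 + (1/3)·R1: [0, 4, 8]
R3 ← R3 − (3/2)·R2: [0, 0, 0]
2 nonzero rows, so rank(TP) = 2.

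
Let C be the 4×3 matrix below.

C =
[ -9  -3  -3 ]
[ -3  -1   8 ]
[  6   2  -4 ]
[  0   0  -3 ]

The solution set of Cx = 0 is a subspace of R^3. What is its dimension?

1

Row reduce to echelon form.
R2 ← R2 − (1/3)·R1: [0, 0, 9]
R3 ← R3 + (2/3)·R1: [0, 0, -6]
R3 ← R3 + (2/3)·R2: [0, 0, 0]
R4 ← R4 + (1/3)·R2: [0, 0, 0]
2 nonzero rows, so rank(C) = 2.
C has 3 columns; by rank–nullity, nullity = 3 − 2 = 1.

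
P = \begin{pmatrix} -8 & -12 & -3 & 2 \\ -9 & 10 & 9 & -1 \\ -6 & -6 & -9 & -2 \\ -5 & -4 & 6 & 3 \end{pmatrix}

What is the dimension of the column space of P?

Row reduce to echelon form.
R2 ← R2 − (9/8)·R1: [0, 47/2, 99/8, -13/4]
R3 ← R3 − (3/4)·R1: [0, 3, -27/4, -7/2]
R4 ← R4 − (5/8)·R1: [0, 7/2, 63/8, 7/4]
R3 ← R3 − (6/47)·R2: [0, 0, -783/94, -145/47]
R4 ← R4 − (7/47)·R2: [0, 0, 567/94, 105/47]
R4 ← R4 + (21/29)·R3: [0, 0, 0, 0]
Echelon form has 3 nonzero rows, so rank(P) = 3.
The column space has dimension equal to the rank: 3.

3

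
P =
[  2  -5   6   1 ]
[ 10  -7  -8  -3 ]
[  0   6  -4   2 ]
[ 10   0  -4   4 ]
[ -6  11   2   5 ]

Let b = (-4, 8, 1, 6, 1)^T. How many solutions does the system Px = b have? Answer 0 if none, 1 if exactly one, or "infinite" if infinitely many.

0

Row reduce the augmented matrix [P | b].
R2 ← R2 − (5)·R1: [0, 18, -38, -8, 28]
R4 ← R4 − (5)·R1: [0, 25, -34, -1, 26]
R5 ← R5 + (3)·R1: [0, -4, 20, 8, -11]
R3 ← R3 − (1/3)·R2: [0, 0, 26/3, 14/3, -25/3]
R4 ← R4 − (25/18)·R2: [0, 0, 169/9, 91/9, -116/9]
R5 ← R5 + (2/9)·R2: [0, 0, 104/9, 56/9, -43/9]
R4 ← R4 − (13/6)·R3: [0, 0, 0, 0, 31/6]
R5 ← R5 − (4/3)·R3: [0, 0, 0, 0, 19/3]
R5 ← R5 − (38/31)·R4: [0, 0, 0, 0, 0]
The echelon form has 4 nonzero rows; the last pivot sits in the augmented column, so rank(P) = 3 but rank([P|b]) = 4.
Since the ranks differ, the system is inconsistent.
It has no solutions.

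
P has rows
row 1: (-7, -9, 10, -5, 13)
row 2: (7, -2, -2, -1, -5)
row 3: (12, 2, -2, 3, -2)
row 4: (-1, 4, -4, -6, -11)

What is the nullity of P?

1

Row reduce to echelon form.
R2 ← R2 + R1: [0, -11, 8, -6, 8]
R3 ← R3 + (12/7)·R1: [0, -94/7, 106/7, -39/7, 142/7]
R4 ← R4 − (1/7)·R1: [0, 37/7, -38/7, -37/7, -90/7]
R3 ← R3 − (94/77)·R2: [0, 0, 414/77, 135/77, 810/77]
R4 ← R4 + (37/77)·R2: [0, 0, -122/77, -629/77, -694/77]
R4 ← R4 + (61/207)·R3: [0, 0, 0, -176/23, -136/23]
4 nonzero rows, so rank(P) = 4.
P has 5 columns; by rank–nullity, nullity = 5 − 4 = 1.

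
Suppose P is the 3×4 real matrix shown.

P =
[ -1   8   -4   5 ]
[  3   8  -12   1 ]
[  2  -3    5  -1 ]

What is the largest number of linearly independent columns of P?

Row reduce to echelon form.
R2 ← R2 + (3)·R1: [0, 32, -24, 16]
R3 ← R3 + (2)·R1: [0, 13, -3, 9]
R3 ← R3 − (13/32)·R2: [0, 0, 27/4, 5/2]
Echelon form has 3 nonzero rows, so rank(P) = 3.
The rank gives the maximum number of linearly independent columns: 3.

3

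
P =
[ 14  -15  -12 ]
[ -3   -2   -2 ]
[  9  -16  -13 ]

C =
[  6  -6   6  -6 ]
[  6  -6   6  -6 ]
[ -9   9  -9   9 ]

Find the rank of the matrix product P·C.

First compute PC:
[[102, -102, 102, -102],
 [-12,  12, -12,  12],
 [ 75, -75,  75, -75]]
Now row reduce the product.
R2 ← R2 + (2/17)·R1: [0, 0, 0, 0]
R3 ← R3 − (25/34)·R1: [0, 0, 0, 0]
1 nonzero row, so rank(PC) = 1.

1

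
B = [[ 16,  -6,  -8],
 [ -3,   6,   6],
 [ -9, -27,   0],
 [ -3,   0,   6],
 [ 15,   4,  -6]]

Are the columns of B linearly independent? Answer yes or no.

Row reduce B to echelon form.
R2 ← R2 + (3/16)·R1: [0, 39/8, 9/2]
R3 ← R3 + (9/16)·R1: [0, -243/8, -9/2]
R4 ← R4 + (3/16)·R1: [0, -9/8, 9/2]
R5 ← R5 − (15/16)·R1: [0, 77/8, 3/2]
R3 ← R3 + (81/13)·R2: [0, 0, 306/13]
R4 ← R4 + (3/13)·R2: [0, 0, 72/13]
R5 ← R5 − (77/39)·R2: [0, 0, -96/13]
R4 ← R4 − (4/17)·R3: [0, 0, 0]
R5 ← R5 + (16/51)·R3: [0, 0, 0]
3 pivots among 3 columns.
Every column is a pivot column, so the columns are linearly independent.

yes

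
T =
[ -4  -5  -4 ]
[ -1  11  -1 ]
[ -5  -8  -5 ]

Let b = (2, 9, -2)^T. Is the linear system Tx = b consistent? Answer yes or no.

Row reduce the augmented matrix [T | b].
R2 ← R2 − (1/4)·R1: [0, 49/4, 0, 17/2]
R3 ← R3 − (5/4)·R1: [0, -7/4, 0, -9/2]
R3 ← R3 + (1/7)·R2: [0, 0, 0, -23/7]
The echelon form has 3 nonzero rows; the last pivot sits in the augmented column, so rank(T) = 2 but rank([T|b]) = 3.
Since the ranks differ, the system is inconsistent.

no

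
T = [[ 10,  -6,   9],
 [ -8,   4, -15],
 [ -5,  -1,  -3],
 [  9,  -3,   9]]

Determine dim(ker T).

0

Row reduce to echelon form.
R2 ← R2 + (4/5)·R1: [0, -4/5, -39/5]
R3 ← R3 + (1/2)·R1: [0, -4, 3/2]
R4 ← R4 − (9/10)·R1: [0, 12/5, 9/10]
R3 ← R3 − (5)·R2: [0, 0, 81/2]
R4 ← R4 + (3)·R2: [0, 0, -45/2]
R4 ← R4 + (5/9)·R3: [0, 0, 0]
3 nonzero rows, so rank(T) = 3.
T has 3 columns; by rank–nullity, nullity = 3 − 3 = 0.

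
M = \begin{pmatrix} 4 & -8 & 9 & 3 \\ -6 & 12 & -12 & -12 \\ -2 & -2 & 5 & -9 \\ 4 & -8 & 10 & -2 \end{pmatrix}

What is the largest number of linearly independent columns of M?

Row reduce to echelon form.
R2 ← R2 + (3/2)·R1: [0, 0, 3/2, -15/2]
R3 ← R3 + (1/2)·R1: [0, -6, 19/2, -15/2]
R4 ← R4 − R1: [0, 0, 1, -5]
Swap R2 ↔ R3
R4 ← R4 − (2/3)·R3: [0, 0, 0, 0]
Echelon form has 3 nonzero rows, so rank(M) = 3.
The rank gives the maximum number of linearly independent columns: 3.

3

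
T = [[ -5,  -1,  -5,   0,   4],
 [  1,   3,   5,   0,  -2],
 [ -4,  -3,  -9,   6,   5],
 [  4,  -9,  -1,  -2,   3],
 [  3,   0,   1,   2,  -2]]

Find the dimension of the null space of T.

Row reduce to echelon form.
R2 ← R2 + (1/5)·R1: [0, 14/5, 4, 0, -6/5]
R3 ← R3 − (4/5)·R1: [0, -11/5, -5, 6, 9/5]
R4 ← R4 + (4/5)·R1: [0, -49/5, -5, -2, 31/5]
R5 ← R5 + (3/5)·R1: [0, -3/5, -2, 2, 2/5]
R3 ← R3 + (11/14)·R2: [0, 0, -13/7, 6, 6/7]
R4 ← R4 + (7/2)·R2: [0, 0, 9, -2, 2]
R5 ← R5 + (3/14)·R2: [0, 0, -8/7, 2, 1/7]
R4 ← R4 + (63/13)·R3: [0, 0, 0, 352/13, 80/13]
R5 ← R5 − (8/13)·R3: [0, 0, 0, -22/13, -5/13]
R5 ← R5 + (1/16)·R4: [0, 0, 0, 0, 0]
4 nonzero rows, so rank(T) = 4.
T has 5 columns; by rank–nullity, nullity = 5 − 4 = 1.

1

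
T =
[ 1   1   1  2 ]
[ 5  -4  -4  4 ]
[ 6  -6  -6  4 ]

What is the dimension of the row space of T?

Row reduce to echelon form.
R2 ← R2 − (5)·R1: [0, -9, -9, -6]
R3 ← R3 − (6)·R1: [0, -12, -12, -8]
R3 ← R3 − (4/3)·R2: [0, 0, 0, 0]
Echelon form has 2 nonzero rows, so rank(T) = 2.
The row space has dimension equal to the rank: 2.

2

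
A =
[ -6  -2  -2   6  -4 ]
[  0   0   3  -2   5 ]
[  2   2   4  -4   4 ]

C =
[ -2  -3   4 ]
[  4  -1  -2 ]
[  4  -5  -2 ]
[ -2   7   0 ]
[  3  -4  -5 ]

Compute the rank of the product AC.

3

First compute AC:
[[-28,  88,   4],
 [ 31, -49, -31],
 [ 40, -72, -24]]
Now row reduce the product.
R2 ← R2 + (31/28)·R1: [0, 339/7, -186/7]
R3 ← R3 + (10/7)·R1: [0, 376/7, -128/7]
R3 ← R3 − (376/339)·R2: [0, 0, 1264/113]
3 nonzero rows, so rank(AC) = 3.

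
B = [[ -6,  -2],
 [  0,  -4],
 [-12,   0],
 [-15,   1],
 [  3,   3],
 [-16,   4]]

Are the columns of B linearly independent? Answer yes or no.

Row reduce B to echelon form.
R3 ← R3 − (2)·R1: [0, 4]
R4 ← R4 − (5/2)·R1: [0, 6]
R5 ← R5 + (1/2)·R1: [0, 2]
R6 ← R6 − (8/3)·R1: [0, 28/3]
R3 ← R3 + R2: [0, 0]
R4 ← R4 + (3/2)·R2: [0, 0]
R5 ← R5 + (1/2)·R2: [0, 0]
R6 ← R6 + (7/3)·R2: [0, 0]
2 pivots among 2 columns.
Every column is a pivot column, so the columns are linearly independent.

yes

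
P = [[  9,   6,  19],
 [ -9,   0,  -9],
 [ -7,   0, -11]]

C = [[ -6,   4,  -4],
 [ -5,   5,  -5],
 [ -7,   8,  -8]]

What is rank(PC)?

2

First compute PC:
[[-217, 218, -218],
 [117, -108, 108],
 [119, -116, 116]]
Now row reduce the product.
R2 ← R2 + (117/217)·R1: [0, 2070/217, -2070/217]
R3 ← R3 + (17/31)·R1: [0, 110/31, -110/31]
R3 ← R3 − (77/207)·R2: [0, 0, 0]
2 nonzero rows, so rank(PC) = 2.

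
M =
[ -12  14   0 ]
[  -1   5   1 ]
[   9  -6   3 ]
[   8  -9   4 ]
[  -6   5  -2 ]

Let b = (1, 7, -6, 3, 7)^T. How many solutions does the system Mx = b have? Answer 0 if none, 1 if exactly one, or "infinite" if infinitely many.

0

Row reduce the augmented matrix [M | b].
R2 ← R2 − (1/12)·R1: [0, 23/6, 1, 83/12]
R3 ← R3 + (3/4)·R1: [0, 9/2, 3, -21/4]
R4 ← R4 + (2/3)·R1: [0, 1/3, 4, 11/3]
R5 ← R5 − (1/2)·R1: [0, -2, -2, 13/2]
R3 ← R3 − (27/23)·R2: [0, 0, 42/23, -615/46]
R4 ← R4 − (2/23)·R2: [0, 0, 90/23, 141/46]
R5 ← R5 + (12/23)·R2: [0, 0, -34/23, 465/46]
R4 ← R4 − (15/7)·R3: [0, 0, 0, 222/7]
R5 ← R5 + (17/21)·R3: [0, 0, 0, -5/7]
R5 ← R5 + (5/222)·R4: [0, 0, 0, 0]
The echelon form has 4 nonzero rows; the last pivot sits in the augmented column, so rank(M) = 3 but rank([M|b]) = 4.
Since the ranks differ, the system is inconsistent.
It has no solutions.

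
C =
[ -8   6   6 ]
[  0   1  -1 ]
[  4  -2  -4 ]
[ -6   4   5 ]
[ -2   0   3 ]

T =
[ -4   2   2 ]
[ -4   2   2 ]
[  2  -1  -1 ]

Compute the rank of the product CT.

1

First compute CT:
[[ 20, -10, -10],
 [ -6,   3,   3],
 [-16,   8,   8],
 [ 18,  -9,  -9],
 [ 14,  -7,  -7]]
Now row reduce the product.
R2 ← R2 + (3/10)·R1: [0, 0, 0]
R3 ← R3 + (4/5)·R1: [0, 0, 0]
R4 ← R4 − (9/10)·R1: [0, 0, 0]
R5 ← R5 − (7/10)·R1: [0, 0, 0]
1 nonzero row, so rank(CT) = 1.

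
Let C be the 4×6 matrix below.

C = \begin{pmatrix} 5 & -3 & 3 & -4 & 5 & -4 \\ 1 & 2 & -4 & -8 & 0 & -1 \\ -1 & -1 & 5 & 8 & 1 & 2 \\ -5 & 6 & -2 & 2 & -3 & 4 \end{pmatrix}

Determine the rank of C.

4

Row reduce to echelon form.
R2 ← R2 − (1/5)·R1: [0, 13/5, -23/5, -36/5, -1, -1/5]
R3 ← R3 + (1/5)·R1: [0, -8/5, 28/5, 36/5, 2, 6/5]
R4 ← R4 + R1: [0, 3, 1, -2, 2, 0]
R3 ← R3 + (8/13)·R2: [0, 0, 36/13, 36/13, 18/13, 14/13]
R4 ← R4 − (15/13)·R2: [0, 0, 82/13, 82/13, 41/13, 3/13]
R4 ← R4 − (41/18)·R3: [0, 0, 0, 0, 0, -20/9]
Echelon form has 4 nonzero rows, so rank(C) = 4.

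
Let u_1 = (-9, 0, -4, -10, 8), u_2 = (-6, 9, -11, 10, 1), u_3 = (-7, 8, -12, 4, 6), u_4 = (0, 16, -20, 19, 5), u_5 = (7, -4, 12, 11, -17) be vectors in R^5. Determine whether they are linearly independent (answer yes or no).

no

Form the matrix with these vectors as rows and row reduce.
R2 ← R2 − (2/3)·R1: [0, 9, -25/3, 50/3, -13/3]
R3 ← R3 − (7/9)·R1: [0, 8, -80/9, 106/9, -2/9]
R5 ← R5 + (7/9)·R1: [0, -4, 80/9, 29/9, -97/9]
R3 ← R3 − (8/9)·R2: [0, 0, -40/27, -82/27, 98/27]
R4 ← R4 − (16/9)·R2: [0, 0, -140/27, -287/27, 343/27]
R5 ← R5 + (4/9)·R2: [0, 0, 140/27, 287/27, -343/27]
R4 ← R4 − (7/2)·R3: [0, 0, 0, 0, 0]
R5 ← R5 + (7/2)·R3: [0, 0, 0, 0, 0]
3 nonzero rows, so the 5 vectors span a space of dimension 3.
Since 3 < 5, the vectors are linearly dependent.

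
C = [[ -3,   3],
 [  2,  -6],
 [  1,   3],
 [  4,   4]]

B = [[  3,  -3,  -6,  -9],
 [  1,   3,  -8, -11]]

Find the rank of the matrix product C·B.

First compute CB:
[[ -6,  18,  -6,  -6],
 [  0, -24,  36,  48],
 [  6,   6, -30, -42],
 [ 16,   0, -56, -80]]
Now row reduce the product.
R3 ← R3 + R1: [0, 24, -36, -48]
R4 ← R4 + (8/3)·R1: [0, 48, -72, -96]
R3 ← R3 + R2: [0, 0, 0, 0]
R4 ← R4 + (2)·R2: [0, 0, 0, 0]
2 nonzero rows, so rank(CB) = 2.

2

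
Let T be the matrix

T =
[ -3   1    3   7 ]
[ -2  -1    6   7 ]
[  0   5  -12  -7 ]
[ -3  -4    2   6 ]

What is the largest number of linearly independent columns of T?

Row reduce to echelon form.
R2 ← R2 − (2/3)·R1: [0, -5/3, 4, 7/3]
R4 ← R4 − R1: [0, -5, -1, -1]
R3 ← R3 + (3)·R2: [0, 0, 0, 0]
R4 ← R4 − (3)·R2: [0, 0, -13, -8]
Swap R3 ↔ R4
Echelon form has 3 nonzero rows, so rank(T) = 3.
The rank gives the maximum number of linearly independent columns: 3.

3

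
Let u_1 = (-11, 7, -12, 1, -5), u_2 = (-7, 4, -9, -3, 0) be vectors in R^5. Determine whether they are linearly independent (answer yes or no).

Form the matrix with these vectors as rows and row reduce.
R2 ← R2 − (7/11)·R1: [0, -5/11, -15/11, -40/11, 35/11]
2 nonzero rows, so the 2 vectors span a space of dimension 2.
Since 2 = 2, the vectors are linearly independent.

yes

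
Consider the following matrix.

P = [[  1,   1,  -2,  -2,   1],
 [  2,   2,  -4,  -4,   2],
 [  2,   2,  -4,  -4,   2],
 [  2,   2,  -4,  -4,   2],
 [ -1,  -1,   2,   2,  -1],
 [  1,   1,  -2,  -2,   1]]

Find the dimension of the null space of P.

Row reduce to echelon form.
R2 ← R2 − (2)·R1: [0, 0, 0, 0, 0]
R3 ← R3 − (2)·R1: [0, 0, 0, 0, 0]
R4 ← R4 − (2)·R1: [0, 0, 0, 0, 0]
R5 ← R5 + R1: [0, 0, 0, 0, 0]
R6 ← R6 − R1: [0, 0, 0, 0, 0]
1 nonzero row, so rank(P) = 1.
P has 5 columns; by rank–nullity, nullity = 5 − 1 = 4.

4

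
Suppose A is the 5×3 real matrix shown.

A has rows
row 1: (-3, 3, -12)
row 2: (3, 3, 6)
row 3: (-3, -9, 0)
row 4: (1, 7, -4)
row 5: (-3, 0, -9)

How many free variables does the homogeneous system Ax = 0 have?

Row reduce to echelon form.
R2 ← R2 + R1: [0, 6, -6]
R3 ← R3 − R1: [0, -12, 12]
R4 ← R4 + (1/3)·R1: [0, 8, -8]
R5 ← R5 − R1: [0, -3, 3]
R3 ← R3 + (2)·R2: [0, 0, 0]
R4 ← R4 − (4/3)·R2: [0, 0, 0]
R5 ← R5 + (1/2)·R2: [0, 0, 0]
2 nonzero rows, so rank(A) = 2.
A has 3 columns; by rank–nullity, nullity = 3 − 2 = 1.

1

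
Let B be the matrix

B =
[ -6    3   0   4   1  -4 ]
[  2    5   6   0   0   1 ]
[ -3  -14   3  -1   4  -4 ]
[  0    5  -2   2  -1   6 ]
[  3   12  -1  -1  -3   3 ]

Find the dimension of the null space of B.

Row reduce to echelon form.
R2 ← R2 + (1/3)·R1: [0, 6, 6, 4/3, 1/3, -1/3]
R3 ← R3 − (1/2)·R1: [0, -31/2, 3, -3, 7/2, -2]
R5 ← R5 + (1/2)·R1: [0, 27/2, -1, 1, -5/2, 1]
R3 ← R3 + (31/12)·R2: [0, 0, 37/2, 4/9, 157/36, -103/36]
R4 ← R4 − (5/6)·R2: [0, 0, -7, 8/9, -23/18, 113/18]
R5 ← R5 − (9/4)·R2: [0, 0, -29/2, -2, -13/4, 7/4]
R4 ← R4 + (14/37)·R3: [0, 0, 0, 352/333, 124/333, 1730/333]
R5 ← R5 + (29/37)·R3: [0, 0, 0, -550/333, 56/333, -164/333]
R5 ← R5 + (25/16)·R4: [0, 0, 0, 0, 3/4, 61/8]
5 nonzero rows, so rank(B) = 5.
B has 6 columns; by rank–nullity, nullity = 6 − 5 = 1.

1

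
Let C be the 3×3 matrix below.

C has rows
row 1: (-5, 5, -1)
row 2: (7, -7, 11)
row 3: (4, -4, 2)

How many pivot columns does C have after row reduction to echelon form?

Row reduce to echelon form.
R2 ← R2 + (7/5)·R1: [0, 0, 48/5]
R3 ← R3 + (4/5)·R1: [0, 0, 6/5]
R3 ← R3 − (1/8)·R2: [0, 0, 0]
Echelon form has 2 nonzero rows, so rank(C) = 2.
Each nonzero row contributes one pivot column: 2 pivot columns.

2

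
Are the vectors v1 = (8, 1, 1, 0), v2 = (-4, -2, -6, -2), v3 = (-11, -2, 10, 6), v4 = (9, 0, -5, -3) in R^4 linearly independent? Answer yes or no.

yes

Form the matrix with these vectors as rows and row reduce.
R2 ← R2 + (1/2)·R1: [0, -3/2, -11/2, -2]
R3 ← R3 + (11/8)·R1: [0, -5/8, 91/8, 6]
R4 ← R4 − (9/8)·R1: [0, -9/8, -49/8, -3]
R3 ← R3 − (5/12)·R2: [0, 0, 41/3, 41/6]
R4 ← R4 − (3/4)·R2: [0, 0, -2, -3/2]
R4 ← R4 + (6/41)·R3: [0, 0, 0, -1/2]
4 nonzero rows, so the 4 vectors span a space of dimension 4.
Since 4 = 4, the vectors are linearly independent.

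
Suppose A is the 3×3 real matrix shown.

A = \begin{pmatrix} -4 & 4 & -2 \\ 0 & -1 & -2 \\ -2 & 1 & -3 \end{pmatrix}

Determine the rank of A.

Row reduce to echelon form.
R3 ← R3 − (1/2)·R1: [0, -1, -2]
R3 ← R3 − R2: [0, 0, 0]
Echelon form has 2 nonzero rows, so rank(A) = 2.

2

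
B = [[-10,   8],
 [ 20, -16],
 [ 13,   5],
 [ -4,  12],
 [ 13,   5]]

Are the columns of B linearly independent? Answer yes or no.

yes

Row reduce B to echelon form.
R2 ← R2 + (2)·R1: [0, 0]
R3 ← R3 + (13/10)·R1: [0, 77/5]
R4 ← R4 − (2/5)·R1: [0, 44/5]
R5 ← R5 + (13/10)·R1: [0, 77/5]
Swap R2 ↔ R3
R4 ← R4 − (4/7)·R2: [0, 0]
R5 ← R5 − R2: [0, 0]
2 pivots among 2 columns.
Every column is a pivot column, so the columns are linearly independent.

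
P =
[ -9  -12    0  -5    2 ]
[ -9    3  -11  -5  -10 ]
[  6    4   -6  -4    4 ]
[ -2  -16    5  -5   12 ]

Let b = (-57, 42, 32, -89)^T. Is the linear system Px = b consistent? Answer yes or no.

Row reduce the augmented matrix [P | b].
R2 ← R2 − R1: [0, 15, -11, 0, -12, 99]
R3 ← R3 + (2/3)·R1: [0, -4, -6, -22/3, 16/3, -6]
R4 ← R4 − (2/9)·R1: [0, -40/3, 5, -35/9, 104/9, -229/3]
R3 ← R3 + (4/15)·R2: [0, 0, -134/15, -22/3, 32/15, 102/5]
R4 ← R4 + (8/9)·R2: [0, 0, -43/9, -35/9, 8/9, 35/3]
R4 ← R4 − (215/402)·R3: [0, 0, 0, 20/603, -152/603, 152/201]
The echelon form has 4 nonzero rows, and every pivot lies in the first 5 columns, so rank(P) = rank([P|b]) = 4.
The system is consistent.

yes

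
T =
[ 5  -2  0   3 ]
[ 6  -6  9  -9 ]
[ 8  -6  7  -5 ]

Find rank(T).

Row reduce to echelon form.
R2 ← R2 − (6/5)·R1: [0, -18/5, 9, -63/5]
R3 ← R3 − (8/5)·R1: [0, -14/5, 7, -49/5]
R3 ← R3 − (7/9)·R2: [0, 0, 0, 0]
Echelon form has 2 nonzero rows, so rank(T) = 2.

2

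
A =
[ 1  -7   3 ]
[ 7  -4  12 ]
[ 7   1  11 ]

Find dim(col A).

2

Row reduce to echelon form.
R2 ← R2 − (7)·R1: [0, 45, -9]
R3 ← R3 − (7)·R1: [0, 50, -10]
R3 ← R3 − (10/9)·R2: [0, 0, 0]
Echelon form has 2 nonzero rows, so rank(A) = 2.
The column space has dimension equal to the rank: 2.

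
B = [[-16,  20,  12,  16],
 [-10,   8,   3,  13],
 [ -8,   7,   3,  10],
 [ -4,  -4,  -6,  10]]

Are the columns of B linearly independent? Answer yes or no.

no

Row reduce B to echelon form.
R2 ← R2 − (5/8)·R1: [0, -9/2, -9/2, 3]
R3 ← R3 − (1/2)·R1: [0, -3, -3, 2]
R4 ← R4 − (1/4)·R1: [0, -9, -9, 6]
R3 ← R3 − (2/3)·R2: [0, 0, 0, 0]
R4 ← R4 − (2)·R2: [0, 0, 0, 0]
2 pivots among 4 columns.
Only 2 < 4 pivot columns, so the columns are linearly dependent.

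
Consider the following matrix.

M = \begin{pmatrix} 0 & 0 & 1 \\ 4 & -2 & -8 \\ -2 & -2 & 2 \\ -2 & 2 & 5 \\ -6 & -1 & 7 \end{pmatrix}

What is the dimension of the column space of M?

3

Row reduce to echelon form.
Swap R1 ↔ R2
R3 ← R3 + (1/2)·R1: [0, -3, -2]
R4 ← R4 + (1/2)·R1: [0, 1, 1]
R5 ← R5 + (3/2)·R1: [0, -4, -5]
Swap R2 ↔ R3
R4 ← R4 + (1/3)·R2: [0, 0, 1/3]
R5 ← R5 − (4/3)·R2: [0, 0, -7/3]
R4 ← R4 − (1/3)·R3: [0, 0, 0]
R5 ← R5 + (7/3)·R3: [0, 0, 0]
Echelon form has 3 nonzero rows, so rank(M) = 3.
The column space has dimension equal to the rank: 3.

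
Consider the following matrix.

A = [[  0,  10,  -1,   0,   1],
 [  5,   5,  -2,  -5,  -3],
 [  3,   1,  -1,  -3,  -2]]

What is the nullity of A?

3

Row reduce to echelon form.
Swap R1 ↔ R2
R3 ← R3 − (3/5)·R1: [0, -2, 1/5, 0, -1/5]
R3 ← R3 + (1/5)·R2: [0, 0, 0, 0, 0]
2 nonzero rows, so rank(A) = 2.
A has 5 columns; by rank–nullity, nullity = 5 − 2 = 3.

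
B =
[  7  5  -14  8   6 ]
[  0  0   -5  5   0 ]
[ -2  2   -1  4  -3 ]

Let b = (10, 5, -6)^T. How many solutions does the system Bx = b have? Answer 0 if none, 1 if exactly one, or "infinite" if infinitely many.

infinite

Row reduce the augmented matrix [B | b].
R3 ← R3 + (2/7)·R1: [0, 24/7, -5, 44/7, -9/7, -22/7]
Swap R2 ↔ R3
The echelon form has 3 nonzero rows, and every pivot lies in the first 5 columns, so rank(B) = rank([B|b]) = 3.
The system is consistent.
rank = 3 < 5 unknowns, so there are infinitely many solutions.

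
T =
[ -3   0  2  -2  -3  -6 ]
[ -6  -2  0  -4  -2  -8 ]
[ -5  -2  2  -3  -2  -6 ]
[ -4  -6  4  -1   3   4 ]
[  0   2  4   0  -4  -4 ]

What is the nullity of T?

3

Row reduce to echelon form.
R2 ← R2 − (2)·R1: [0, -2, -4, 0, 4, 4]
R3 ← R3 − (5/3)·R1: [0, -2, -4/3, 1/3, 3, 4]
R4 ← R4 − (4/3)·R1: [0, -6, 4/3, 5/3, 7, 12]
R3 ← R3 − R2: [0, 0, 8/3, 1/3, -1, 0]
R4 ← R4 − (3)·R2: [0, 0, 40/3, 5/3, -5, 0]
R5 ← R5 + R2: [0, 0, 0, 0, 0, 0]
R4 ← R4 − (5)·R3: [0, 0, 0, 0, 0, 0]
3 nonzero rows, so rank(T) = 3.
T has 6 columns; by rank–nullity, nullity = 6 − 3 = 3.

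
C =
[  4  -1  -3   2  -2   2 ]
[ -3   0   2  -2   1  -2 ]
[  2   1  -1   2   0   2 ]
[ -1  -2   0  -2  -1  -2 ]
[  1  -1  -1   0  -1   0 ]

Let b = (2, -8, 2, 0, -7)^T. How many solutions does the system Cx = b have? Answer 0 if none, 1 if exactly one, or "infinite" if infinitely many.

Row reduce the augmented matrix [C | b].
R2 ← R2 + (3/4)·R1: [0, -3/4, -1/4, -1/2, -1/2, -1/2, -13/2]
R3 ← R3 − (1/2)·R1: [0, 3/2, 1/2, 1, 1, 1, 1]
R4 ← R4 + (1/4)·R1: [0, -9/4, -3/4, -3/2, -3/2, -3/2, 1/2]
R5 ← R5 − (1/4)·R1: [0, -3/4, -1/4, -1/2, -1/2, -1/2, -15/2]
R3 ← R3 + (2)·R2: [0, 0, 0, 0, 0, 0, -12]
R4 ← R4 − (3)·R2: [0, 0, 0, 0, 0, 0, 20]
R5 ← R5 − R2: [0, 0, 0, 0, 0, 0, -1]
R4 ← R4 + (5/3)·R3: [0, 0, 0, 0, 0, 0, 0]
R5 ← R5 − (1/12)·R3: [0, 0, 0, 0, 0, 0, 0]
The echelon form has 3 nonzero rows; the last pivot sits in the augmented column, so rank(C) = 2 but rank([C|b]) = 3.
Since the ranks differ, the system is inconsistent.
It has no solutions.

0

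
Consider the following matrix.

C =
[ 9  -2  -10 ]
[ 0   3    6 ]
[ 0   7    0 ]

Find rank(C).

3

Row reduce to echelon form.
R3 ← R3 − (7/3)·R2: [0, 0, -14]
Echelon form has 3 nonzero rows, so rank(C) = 3.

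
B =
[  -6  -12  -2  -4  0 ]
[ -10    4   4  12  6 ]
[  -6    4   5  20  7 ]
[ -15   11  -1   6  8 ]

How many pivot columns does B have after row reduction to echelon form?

Row reduce to echelon form.
R2 ← R2 − (5/3)·R1: [0, 24, 22/3, 56/3, 6]
R3 ← R3 − R1: [0, 16, 7, 24, 7]
R4 ← R4 − (5/2)·R1: [0, 41, 4, 16, 8]
R3 ← R3 − (2/3)·R2: [0, 0, 19/9, 104/9, 3]
R4 ← R4 − (41/24)·R2: [0, 0, -307/36, -143/9, -9/4]
R4 ← R4 + (307/76)·R3: [0, 0, 0, 585/19, 375/38]
Echelon form has 4 nonzero rows, so rank(B) = 4.
Each nonzero row contributes one pivot column: 4 pivot columns.

4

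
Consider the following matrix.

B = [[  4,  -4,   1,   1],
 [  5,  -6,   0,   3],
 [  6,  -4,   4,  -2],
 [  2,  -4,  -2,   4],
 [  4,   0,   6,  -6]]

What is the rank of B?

2

Row reduce to echelon form.
R2 ← R2 − (5/4)·R1: [0, -1, -5/4, 7/4]
R3 ← R3 − (3/2)·R1: [0, 2, 5/2, -7/2]
R4 ← R4 − (1/2)·R1: [0, -2, -5/2, 7/2]
R5 ← R5 − R1: [0, 4, 5, -7]
R3 ← R3 + (2)·R2: [0, 0, 0, 0]
R4 ← R4 − (2)·R2: [0, 0, 0, 0]
R5 ← R5 + (4)·R2: [0, 0, 0, 0]
Echelon form has 2 nonzero rows, so rank(B) = 2.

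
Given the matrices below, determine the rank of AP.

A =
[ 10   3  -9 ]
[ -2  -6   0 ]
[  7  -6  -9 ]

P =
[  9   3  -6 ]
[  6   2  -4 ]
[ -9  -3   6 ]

First compute AP:
[[189,  63, -126],
 [-54, -18,  36],
 [108,  36, -72]]
Now row reduce the product.
R2 ← R2 + (2/7)·R1: [0, 0, 0]
R3 ← R3 − (4/7)·R1: [0, 0, 0]
1 nonzero row, so rank(AP) = 1.

1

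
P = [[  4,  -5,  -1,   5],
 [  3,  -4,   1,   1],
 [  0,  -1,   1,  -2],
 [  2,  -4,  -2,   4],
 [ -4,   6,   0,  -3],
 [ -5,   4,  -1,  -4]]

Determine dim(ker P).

Row reduce to echelon form.
R2 ← R2 − (3/4)·R1: [0, -1/4, 7/4, -11/4]
R4 ← R4 − (1/2)·R1: [0, -3/2, -3/2, 3/2]
R5 ← R5 + R1: [0, 1, -1, 2]
R6 ← R6 + (5/4)·R1: [0, -9/4, -9/4, 9/4]
R3 ← R3 − (4)·R2: [0, 0, -6, 9]
R4 ← R4 − (6)·R2: [0, 0, -12, 18]
R5 ← R5 + (4)·R2: [0, 0, 6, -9]
R6 ← R6 − (9)·R2: [0, 0, -18, 27]
R4 ← R4 − (2)·R3: [0, 0, 0, 0]
R5 ← R5 + R3: [0, 0, 0, 0]
R6 ← R6 − (3)·R3: [0, 0, 0, 0]
3 nonzero rows, so rank(P) = 3.
P has 4 columns; by rank–nullity, nullity = 4 − 3 = 1.

1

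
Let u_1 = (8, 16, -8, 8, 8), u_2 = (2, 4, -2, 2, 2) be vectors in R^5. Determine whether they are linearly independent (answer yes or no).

no

Form the matrix with these vectors as rows and row reduce.
R2 ← R2 − (1/4)·R1: [0, 0, 0, 0, 0]
1 nonzero row, so the 2 vectors span a space of dimension 1.
Since 1 < 2, the vectors are linearly dependent.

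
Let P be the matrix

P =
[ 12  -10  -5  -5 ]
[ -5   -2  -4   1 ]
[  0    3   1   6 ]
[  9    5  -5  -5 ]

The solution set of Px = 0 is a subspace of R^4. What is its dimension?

0

Row reduce to echelon form.
R2 ← R2 + (5/12)·R1: [0, -37/6, -73/12, -13/12]
R4 ← R4 − (3/4)·R1: [0, 25/2, -5/4, -5/4]
R3 ← R3 + (18/37)·R2: [0, 0, -145/74, 405/74]
R4 ← R4 + (75/37)·R2: [0, 0, -1005/74, -255/74]
R4 ← R4 − (201/29)·R3: [0, 0, 0, -1200/29]
4 nonzero rows, so rank(P) = 4.
P has 4 columns; by rank–nullity, nullity = 4 − 4 = 0.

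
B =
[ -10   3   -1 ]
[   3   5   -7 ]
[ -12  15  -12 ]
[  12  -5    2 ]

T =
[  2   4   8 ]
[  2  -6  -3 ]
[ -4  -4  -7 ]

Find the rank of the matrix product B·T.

First compute BT:
[[-10, -54, -82],
 [ 44,  10,  58],
 [ 54, -90, -57],
 [  6,  70,  97]]
Now row reduce the product.
R2 ← R2 + (22/5)·R1: [0, -1138/5, -1514/5]
R3 ← R3 + (27/5)·R1: [0, -1908/5, -2499/5]
R4 ← R4 + (3/5)·R1: [0, 188/5, 239/5]
R3 ← R3 − (954/569)·R2: [0, 0, 4485/569]
R4 ← R4 + (94/569)·R2: [0, 0, -1265/569]
R4 ← R4 + (11/39)·R3: [0, 0, 0]
3 nonzero rows, so rank(BT) = 3.

3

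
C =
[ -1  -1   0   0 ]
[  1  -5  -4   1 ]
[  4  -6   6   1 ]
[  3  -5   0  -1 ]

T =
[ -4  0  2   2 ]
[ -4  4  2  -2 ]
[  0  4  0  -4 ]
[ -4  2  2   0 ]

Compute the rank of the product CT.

First compute CT:
[[  8,  -4,  -4,   0],
 [ 12, -34,  -6,  28],
 [  4,   2,  -2,  -4],
 [ 12, -22,  -6,  16]]
Now row reduce the product.
R2 ← R2 − (3/2)·R1: [0, -28, 0, 28]
R3 ← R3 − (1/2)·R1: [0, 4, 0, -4]
R4 ← R4 − (3/2)·R1: [0, -16, 0, 16]
R3 ← R3 + (1/7)·R2: [0, 0, 0, 0]
R4 ← R4 − (4/7)·R2: [0, 0, 0, 0]
2 nonzero rows, so rank(CT) = 2.

2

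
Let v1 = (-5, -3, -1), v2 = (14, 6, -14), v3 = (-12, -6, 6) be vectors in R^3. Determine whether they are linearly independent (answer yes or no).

Form the matrix with these vectors as rows and row reduce.
R2 ← R2 + (14/5)·R1: [0, -12/5, -84/5]
R3 ← R3 − (12/5)·R1: [0, 6/5, 42/5]
R3 ← R3 + (1/2)·R2: [0, 0, 0]
2 nonzero rows, so the 3 vectors span a space of dimension 2.
Since 2 < 3, the vectors are linearly dependent.

no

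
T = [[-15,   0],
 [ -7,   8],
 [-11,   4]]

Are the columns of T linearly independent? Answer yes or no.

Row reduce T to echelon form.
R2 ← R2 − (7/15)·R1: [0, 8]
R3 ← R3 − (11/15)·R1: [0, 4]
R3 ← R3 − (1/2)·R2: [0, 0]
2 pivots among 2 columns.
Every column is a pivot column, so the columns are linearly independent.

yes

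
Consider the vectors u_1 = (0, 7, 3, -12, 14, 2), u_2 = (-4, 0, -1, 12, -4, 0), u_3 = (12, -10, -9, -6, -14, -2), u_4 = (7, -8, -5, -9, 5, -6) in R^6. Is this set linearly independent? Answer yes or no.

yes

Form the matrix with these vectors as rows and row reduce.
Swap R1 ↔ R2
R3 ← R3 + (3)·R1: [0, -10, -12, 30, -26, -2]
R4 ← R4 + (7/4)·R1: [0, -8, -27/4, 12, -2, -6]
R3 ← R3 + (10/7)·R2: [0, 0, -54/7, 90/7, -6, 6/7]
R4 ← R4 + (8/7)·R2: [0, 0, -93/28, -12/7, 14, -26/7]
R4 ← R4 − (31/72)·R3: [0, 0, 0, -29/4, 199/12, -49/12]
4 nonzero rows, so the 4 vectors span a space of dimension 4.
Since 4 = 4, the vectors are linearly independent.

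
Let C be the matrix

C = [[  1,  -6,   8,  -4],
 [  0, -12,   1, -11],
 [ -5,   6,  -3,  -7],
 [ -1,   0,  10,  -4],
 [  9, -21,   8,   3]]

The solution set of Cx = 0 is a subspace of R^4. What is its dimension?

Row reduce to echelon form.
R3 ← R3 + (5)·R1: [0, -24, 37, -27]
R4 ← R4 + R1: [0, -6, 18, -8]
R5 ← R5 − (9)·R1: [0, 33, -64, 39]
R3 ← R3 − (2)·R2: [0, 0, 35, -5]
R4 ← R4 − (1/2)·R2: [0, 0, 35/2, -5/2]
R5 ← R5 + (11/4)·R2: [0, 0, -245/4, 35/4]
R4 ← R4 − (1/2)·R3: [0, 0, 0, 0]
R5 ← R5 + (7/4)·R3: [0, 0, 0, 0]
3 nonzero rows, so rank(C) = 3.
C has 4 columns; by rank–nullity, nullity = 4 − 3 = 1.

1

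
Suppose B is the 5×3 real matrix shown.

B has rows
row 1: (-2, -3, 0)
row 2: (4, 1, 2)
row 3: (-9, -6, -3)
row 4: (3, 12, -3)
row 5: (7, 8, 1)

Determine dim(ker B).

1

Row reduce to echelon form.
R2 ← R2 + (2)·R1: [0, -5, 2]
R3 ← R3 − (9/2)·R1: [0, 15/2, -3]
R4 ← R4 + (3/2)·R1: [0, 15/2, -3]
R5 ← R5 + (7/2)·R1: [0, -5/2, 1]
R3 ← R3 + (3/2)·R2: [0, 0, 0]
R4 ← R4 + (3/2)·R2: [0, 0, 0]
R5 ← R5 − (1/2)·R2: [0, 0, 0]
2 nonzero rows, so rank(B) = 2.
B has 3 columns; by rank–nullity, nullity = 3 − 2 = 1.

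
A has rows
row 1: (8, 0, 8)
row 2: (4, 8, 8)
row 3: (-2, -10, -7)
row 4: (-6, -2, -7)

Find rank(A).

2

Row reduce to echelon form.
R2 ← R2 − (1/2)·R1: [0, 8, 4]
R3 ← R3 + (1/4)·R1: [0, -10, -5]
R4 ← R4 + (3/4)·R1: [0, -2, -1]
R3 ← R3 + (5/4)·R2: [0, 0, 0]
R4 ← R4 + (1/4)·R2: [0, 0, 0]
Echelon form has 2 nonzero rows, so rank(A) = 2.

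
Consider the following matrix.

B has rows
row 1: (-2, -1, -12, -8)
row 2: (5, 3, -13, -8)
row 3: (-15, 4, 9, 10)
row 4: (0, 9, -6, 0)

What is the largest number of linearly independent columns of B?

3

Row reduce to echelon form.
R2 ← R2 + (5/2)·R1: [0, 1/2, -43, -28]
R3 ← R3 − (15/2)·R1: [0, 23/2, 99, 70]
R3 ← R3 − (23)·R2: [0, 0, 1088, 714]
R4 ← R4 − (18)·R2: [0, 0, 768, 504]
R4 ← R4 − (12/17)·R3: [0, 0, 0, 0]
Echelon form has 3 nonzero rows, so rank(B) = 3.
The rank gives the maximum number of linearly independent columns: 3.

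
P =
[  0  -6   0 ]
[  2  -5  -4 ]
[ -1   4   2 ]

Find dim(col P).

Row reduce to echelon form.
Swap R1 ↔ R2
R3 ← R3 + (1/2)·R1: [0, 3/2, 0]
R3 ← R3 + (1/4)·R2: [0, 0, 0]
Echelon form has 2 nonzero rows, so rank(P) = 2.
The column space has dimension equal to the rank: 2.

2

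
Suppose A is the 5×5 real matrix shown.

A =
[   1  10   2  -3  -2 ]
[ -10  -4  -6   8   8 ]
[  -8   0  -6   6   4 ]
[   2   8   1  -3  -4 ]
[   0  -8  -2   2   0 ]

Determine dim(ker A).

2

Row reduce to echelon form.
R2 ← R2 + (10)·R1: [0, 96, 14, -22, -12]
R3 ← R3 + (8)·R1: [0, 80, 10, -18, -12]
R4 ← R4 − (2)·R1: [0, -12, -3, 3, 0]
R3 ← R3 − (5/6)·R2: [0, 0, -5/3, 1/3, -2]
R4 ← R4 + (1/8)·R2: [0, 0, -5/4, 1/4, -3/2]
R5 ← R5 + (1/12)·R2: [0, 0, -5/6, 1/6, -1]
R4 ← R4 − (3/4)·R3: [0, 0, 0, 0, 0]
R5 ← R5 − (1/2)·R3: [0, 0, 0, 0, 0]
3 nonzero rows, so rank(A) = 3.
A has 5 columns; by rank–nullity, nullity = 5 − 3 = 2.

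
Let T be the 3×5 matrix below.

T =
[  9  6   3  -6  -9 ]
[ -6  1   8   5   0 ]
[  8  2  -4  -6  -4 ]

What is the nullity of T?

Row reduce to echelon form.
R2 ← R2 + (2/3)·R1: [0, 5, 10, 1, -6]
R3 ← R3 − (8/9)·R1: [0, -10/3, -20/3, -2/3, 4]
R3 ← R3 + (2/3)·R2: [0, 0, 0, 0, 0]
2 nonzero rows, so rank(T) = 2.
T has 5 columns; by rank–nullity, nullity = 5 − 2 = 3.

3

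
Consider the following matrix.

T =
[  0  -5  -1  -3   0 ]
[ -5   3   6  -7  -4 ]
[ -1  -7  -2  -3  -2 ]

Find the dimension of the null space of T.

2

Row reduce to echelon form.
Swap R1 ↔ R2
R3 ← R3 − (1/5)·R1: [0, -38/5, -16/5, -8/5, -6/5]
R3 ← R3 − (38/25)·R2: [0, 0, -42/25, 74/25, -6/5]
3 nonzero rows, so rank(T) = 3.
T has 5 columns; by rank–nullity, nullity = 5 − 3 = 2.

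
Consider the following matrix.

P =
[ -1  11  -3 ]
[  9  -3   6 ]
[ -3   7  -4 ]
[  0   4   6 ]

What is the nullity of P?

0

Row reduce to echelon form.
R2 ← R2 + (9)·R1: [0, 96, -21]
R3 ← R3 − (3)·R1: [0, -26, 5]
R3 ← R3 + (13/48)·R2: [0, 0, -11/16]
R4 ← R4 − (1/24)·R2: [0, 0, 55/8]
R4 ← R4 + (10)·R3: [0, 0, 0]
3 nonzero rows, so rank(P) = 3.
P has 3 columns; by rank–nullity, nullity = 3 − 3 = 0.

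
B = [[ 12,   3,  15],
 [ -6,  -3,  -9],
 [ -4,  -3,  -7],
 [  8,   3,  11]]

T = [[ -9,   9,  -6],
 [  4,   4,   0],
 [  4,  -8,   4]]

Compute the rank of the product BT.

First compute BT:
[[-36,   0, -12],
 [  6,   6,   0],
 [ -4,   8,  -4],
 [-16,  -4,  -4]]
Now row reduce the product.
R2 ← R2 + (1/6)·R1: [0, 6, -2]
R3 ← R3 − (1/9)·R1: [0, 8, -8/3]
R4 ← R4 − (4/9)·R1: [0, -4, 4/3]
R3 ← R3 − (4/3)·R2: [0, 0, 0]
R4 ← R4 + (2/3)·R2: [0, 0, 0]
2 nonzero rows, so rank(BT) = 2.

2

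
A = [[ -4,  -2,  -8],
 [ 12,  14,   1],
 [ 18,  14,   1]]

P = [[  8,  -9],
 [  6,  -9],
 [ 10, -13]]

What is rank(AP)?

2

First compute AP:
[[-124, 158],
 [190, -247],
 [238, -301]]
Now row reduce the product.
R2 ← R2 + (95/62)·R1: [0, -152/31]
R3 ← R3 + (119/62)·R1: [0, 70/31]
R3 ← R3 + (35/76)·R2: [0, 0]
2 nonzero rows, so rank(AP) = 2.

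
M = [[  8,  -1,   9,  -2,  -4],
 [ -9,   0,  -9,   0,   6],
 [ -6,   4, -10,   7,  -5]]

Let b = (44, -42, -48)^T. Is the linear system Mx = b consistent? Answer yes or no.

yes

Row reduce the augmented matrix [M | b].
R2 ← R2 + (9/8)·R1: [0, -9/8, 9/8, -9/4, 3/2, 15/2]
R3 ← R3 + (3/4)·R1: [0, 13/4, -13/4, 11/2, -8, -15]
R3 ← R3 + (26/9)·R2: [0, 0, 0, -1, -11/3, 20/3]
The echelon form has 3 nonzero rows, and every pivot lies in the first 5 columns, so rank(M) = rank([M|b]) = 3.
The system is consistent.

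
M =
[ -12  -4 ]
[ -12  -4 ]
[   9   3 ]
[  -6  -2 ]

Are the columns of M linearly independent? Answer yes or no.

Row reduce M to echelon form.
R2 ← R2 − R1: [0, 0]
R3 ← R3 + (3/4)·R1: [0, 0]
R4 ← R4 − (1/2)·R1: [0, 0]
1 pivot among 2 columns.
Only 1 < 2 pivot columns, so the columns are linearly dependent.

no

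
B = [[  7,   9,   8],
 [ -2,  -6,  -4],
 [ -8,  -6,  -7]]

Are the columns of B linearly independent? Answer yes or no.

Row reduce B to echelon form.
R2 ← R2 + (2/7)·R1: [0, -24/7, -12/7]
R3 ← R3 + (8/7)·R1: [0, 30/7, 15/7]
R3 ← R3 + (5/4)·R2: [0, 0, 0]
2 pivots among 3 columns.
Only 2 < 3 pivot columns, so the columns are linearly dependent.

no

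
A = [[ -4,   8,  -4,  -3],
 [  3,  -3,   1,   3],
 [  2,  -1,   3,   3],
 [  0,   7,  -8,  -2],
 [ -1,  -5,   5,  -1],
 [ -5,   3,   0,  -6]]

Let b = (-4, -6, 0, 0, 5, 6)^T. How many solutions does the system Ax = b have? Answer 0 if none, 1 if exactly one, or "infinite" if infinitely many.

Row reduce the augmented matrix [A | b].
R2 ← R2 + (3/4)·R1: [0, 3, -2, 3/4, -9]
R3 ← R3 + (1/2)·R1: [0, 3, 1, 3/2, -2]
R5 ← R5 − (1/4)·R1: [0, -7, 6, -1/4, 6]
R6 ← R6 − (5/4)·R1: [0, -7, 5, -9/4, 11]
R3 ← R3 − R2: [0, 0, 3, 3/4, 7]
R4 ← R4 − (7/3)·R2: [0, 0, -10/3, -15/4, 21]
R5 ← R5 + (7/3)·R2: [0, 0, 4/3, 3/2, -15]
R6 ← R6 + (7/3)·R2: [0, 0, 1/3, -1/2, -10]
R4 ← R4 + (10/9)·R3: [0, 0, 0, -35/12, 259/9]
R5 ← R5 − (4/9)·R3: [0, 0, 0, 7/6, -163/9]
R6 ← R6 − (1/9)·R3: [0, 0, 0, -7/12, -97/9]
R5 ← R5 + (2/5)·R4: [0, 0, 0, 0, -33/5]
R6 ← R6 − (1/5)·R4: [0, 0, 0, 0, -248/15]
R6 ← R6 − (248/99)·R5: [0, 0, 0, 0, 0]
The echelon form has 5 nonzero rows; the last pivot sits in the augmented column, so rank(A) = 4 but rank([A|b]) = 5.
Since the ranks differ, the system is inconsistent.
It has no solutions.

0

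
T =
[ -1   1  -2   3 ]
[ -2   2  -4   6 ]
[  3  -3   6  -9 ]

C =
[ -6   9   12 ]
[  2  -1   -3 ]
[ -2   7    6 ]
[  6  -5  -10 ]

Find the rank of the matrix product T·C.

First compute TC:
[[ 30, -39, -57],
 [ 60, -78, -114],
 [-90, 117, 171]]
Now row reduce the product.
R2 ← R2 − (2)·R1: [0, 0, 0]
R3 ← R3 + (3)·R1: [0, 0, 0]
1 nonzero row, so rank(TC) = 1.

1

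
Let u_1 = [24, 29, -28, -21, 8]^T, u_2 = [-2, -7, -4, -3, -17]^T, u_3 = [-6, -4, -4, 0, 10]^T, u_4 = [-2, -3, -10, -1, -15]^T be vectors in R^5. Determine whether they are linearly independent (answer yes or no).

yes

Form the matrix with these vectors as rows and row reduce.
R2 ← R2 + (1/12)·R1: [0, -55/12, -19/3, -19/4, -49/3]
R3 ← R3 + (1/4)·R1: [0, 13/4, -11, -21/4, 12]
R4 ← R4 + (1/12)·R1: [0, -7/12, -37/3, -11/4, -43/3]
R3 ← R3 + (39/55)·R2: [0, 0, -852/55, -474/55, 23/55]
R4 ← R4 − (7/55)·R2: [0, 0, -634/55, -118/55, -674/55]
R4 ← R4 − (317/426)·R3: [0, 0, 0, 303/71, -5353/426]
4 nonzero rows, so the 4 vectors span a space of dimension 4.
Since 4 = 4, the vectors are linearly independent.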